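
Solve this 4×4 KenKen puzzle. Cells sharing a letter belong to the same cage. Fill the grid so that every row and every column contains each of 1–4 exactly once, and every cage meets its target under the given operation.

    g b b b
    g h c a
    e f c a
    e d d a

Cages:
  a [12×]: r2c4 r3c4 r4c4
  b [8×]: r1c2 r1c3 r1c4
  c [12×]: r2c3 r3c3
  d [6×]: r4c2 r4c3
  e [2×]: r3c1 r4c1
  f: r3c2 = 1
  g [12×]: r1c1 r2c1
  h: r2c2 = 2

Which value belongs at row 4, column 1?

1

Cage h is a single given cell; hence r2c2 = 2.
Cage f is a single given cell, leaving r3c2 = 1.
Column 2 now contains 2, leaving r4c2 = 3.
Row 4 now contains 3, so r4c3 = 2.
1 is placed in column 2, which forces r1c2 = 4.
The 3 cells of cage b must have product 8, so r1c3 = 1.
Cage b has product 8, which forces r1c4 = 2.
Row 3 now contains 1; hence r3c1 = 2.
Row 4 now contains 2; hence r4c1 = 1.
1 is placed in row 4, which forces r4c4 = 4.
4 is placed in row 1; hence r1c1 = 3.
The two cells of cage g must have product 12, so r2c1 = 4.
4 is placed in row 2, so r2c3 = 3.
Cage a needs product 12, so r2c4 = 1.
Column 3 already has 3; hence r3c3 = 4.
4 is placed in column 4; hence r3c4 = 3.
Completed grid: 3 4 1 2 / 4 2 3 1 / 2 1 4 3 / 1 3 2 4.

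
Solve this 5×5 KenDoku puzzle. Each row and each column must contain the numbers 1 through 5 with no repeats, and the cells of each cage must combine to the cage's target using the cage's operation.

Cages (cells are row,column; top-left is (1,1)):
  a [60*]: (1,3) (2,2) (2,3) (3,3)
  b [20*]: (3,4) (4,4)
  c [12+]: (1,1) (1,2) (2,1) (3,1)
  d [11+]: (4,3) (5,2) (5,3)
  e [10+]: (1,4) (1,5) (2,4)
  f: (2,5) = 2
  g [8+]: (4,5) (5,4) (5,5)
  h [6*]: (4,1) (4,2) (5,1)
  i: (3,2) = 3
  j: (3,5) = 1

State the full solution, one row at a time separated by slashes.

F is a freebie, leaving (2,5) = 2.
I is a freebie, so (3,2) = 3.
Cage j is a single given cell, leaving (3,5) = 1.
Cage g needs sum 8; hence (5,4) = 1.
In row 3, 2 can only go at (3,1), so (3,1) = 2.
The 3 cells of cage h must have product 6, which forces (4,1) = 1.
Cage h needs product 6, leaving (4,2) = 2.
Column 1 already has 2, so (5,1) = 3.
3 is placed in row 5, so (5,5) = 4.
The 4 cells of cage c must have sum 12, leaving (1,2) = 1.
Cage d needs sum 11; hence (4,3) = 4.
Row 4 now contains 4, which forces (4,4) = 5.
Column 5 already has 4, so (4,5) = 3.
4 is placed in row 5, leaving (5,2) = 5.
Cage d has sum 11, so (5,3) = 2.
Cage a has product 60; hence (1,3) = 3.
Cage e has sum 10, leaving (1,4) = 2.
3 is placed in column 5, which forces (1,5) = 5.
Column 2 already has 5, so (2,2) = 4.
Cage a needs product 60, leaving (2,3) = 1.
Column 4 already has 5, which forces (2,4) = 3.
Column 3 already has 4; hence (3,3) = 5.
Column 4 already has 5, which forces (3,4) = 4.
Row 1 already has 5; hence (1,1) = 4.
Row 2 now contains 4; hence (2,1) = 5.

4 1 3 2 5 / 5 4 1 3 2 / 2 3 5 4 1 / 1 2 4 5 3 / 3 5 2 1 4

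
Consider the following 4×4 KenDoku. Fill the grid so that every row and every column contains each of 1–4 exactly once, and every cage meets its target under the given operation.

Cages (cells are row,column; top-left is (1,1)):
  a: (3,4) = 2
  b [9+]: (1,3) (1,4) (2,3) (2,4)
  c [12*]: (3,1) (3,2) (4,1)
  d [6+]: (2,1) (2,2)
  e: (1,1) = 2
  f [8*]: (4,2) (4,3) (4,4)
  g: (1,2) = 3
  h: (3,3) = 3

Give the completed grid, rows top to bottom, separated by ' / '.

2 3 4 1 / 4 2 1 3 / 1 4 3 2 / 3 1 2 4

Cage e is a single given cell, which forces (1,1) = 2.
G is a freebie, leaving (1,2) = 3.
Column 1 already has 2; hence (2,1) = 4.
Row 2 now contains 4; hence (2,2) = 2.
Cage h is a single given cell, leaving (3,3) = 3.
Cage a is a single given cell; hence (3,4) = 2.
The 4 cells of cage b must have sum 9, so (1,3) = 4.
Cage b needs sum 9, which forces (1,4) = 1.
3 is placed in column 3, so (2,3) = 1.
Cage b needs sum 9, leaving (2,4) = 3.
Row 3 now contains 3, so (3,1) = 1.
The 3 cells of cage c must have product 12, which forces (3,2) = 4.
The 3 cells of cage c must have product 12, which forces (4,1) = 3.
4 is placed in column 2; hence (4,2) = 1.
Cage f has product 8, so (4,3) = 2.
Column 4 already has 1, leaving (4,4) = 4.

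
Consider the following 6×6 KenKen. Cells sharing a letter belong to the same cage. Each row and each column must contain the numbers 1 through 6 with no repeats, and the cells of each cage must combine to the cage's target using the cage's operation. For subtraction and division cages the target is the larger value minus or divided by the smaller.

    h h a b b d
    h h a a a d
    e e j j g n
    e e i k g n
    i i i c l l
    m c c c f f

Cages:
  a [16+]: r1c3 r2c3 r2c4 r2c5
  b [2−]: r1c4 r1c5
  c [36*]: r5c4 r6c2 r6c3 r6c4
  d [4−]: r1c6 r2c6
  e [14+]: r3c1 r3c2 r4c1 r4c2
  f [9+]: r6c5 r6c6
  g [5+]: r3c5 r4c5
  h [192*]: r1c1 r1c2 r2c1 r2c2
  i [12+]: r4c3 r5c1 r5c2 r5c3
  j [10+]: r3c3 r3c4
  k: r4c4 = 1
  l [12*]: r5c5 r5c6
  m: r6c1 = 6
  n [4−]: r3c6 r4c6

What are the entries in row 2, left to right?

Cage k is given, leaving r4c4 = 1.
Cage m is a single given cell, so r6c1 = 6.
The only place for 3 in column 6 is r5c6.
Row 5 already has 3; hence r5c4 = 6.
Cage l's pair has product 12; hence r5c5 = 4.
Column 5 now contains 4, leaving r6c5 = 5.
5 is placed in row 6, leaving r6c6 = 4.
Cage j's pair has sum 10, which forces r3c3 = 6.
6 is placed in column 4, leaving r3c4 = 4.
Cage i has sum 12, which forces r4c3 = 4.
Cage a has sum 16; hence r2c5 = 6.
Cage h needs product 192, which forces r1c1 = 4.
Cage h has product 192, which forces r1c2 = 6.
Cage h has product 192, leaving r2c1 = 2.
Row 2 already has 6; hence r2c2 = 4.
Cage a needs sum 16, so r1c3 = 2.
The 4 cells of cage i must have sum 12, so r5c2 = 2.
Cage c has product 36, so r6c4 = 2.
In row 2, 1 can only go at r2c6, so r2c6 = 1.
Column 6 already has 1, so r1c6 = 5.
Column 6 already has 1, which forces r3c6 = 2.
The two cells of cage n must have difference 4, so r4c6 = 6.
5 is placed in row 1, so r1c4 = 3.
Cage b's pair has difference 2, which forces r1c5 = 1.
Column 4 already has 3, so r2c4 = 5.
2 is placed in row 3, which forces r3c5 = 3.
Cage g needs two cells with sum 5, so r4c5 = 2.
Row 2 now contains 5; hence r2c3 = 3.
Column 3 already has 3, leaving r6c3 = 1.
Cage i needs sum 12, which forces r5c1 = 1.
1 is placed in column 3, leaving r5c3 = 5.
Row 6 now contains 1, leaving r6c2 = 3.
Column 1 already has 1; hence r3c1 = 5.
The 4 cells of cage e must have sum 14, leaving r3c2 = 1.
Cage e needs sum 14, which forces r4c1 = 3.
Column 2 already has 3, leaving r4c2 = 5.
Completed grid: 4 6 2 3 1 5 / 2 4 3 5 6 1 / 5 1 6 4 3 2 / 3 5 4 1 2 6 / 1 2 5 6 4 3 / 6 3 1 2 5 4.

2 4 3 5 6 1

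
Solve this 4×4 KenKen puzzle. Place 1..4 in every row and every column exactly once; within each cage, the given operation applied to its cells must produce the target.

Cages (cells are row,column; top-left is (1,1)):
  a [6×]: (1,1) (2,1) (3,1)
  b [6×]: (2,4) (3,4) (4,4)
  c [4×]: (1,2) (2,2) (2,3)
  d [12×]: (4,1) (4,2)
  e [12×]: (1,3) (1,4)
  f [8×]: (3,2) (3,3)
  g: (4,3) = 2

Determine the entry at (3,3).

G is a freebie, so (4,3) = 2.
Cage c has product 4, leaving (1,2) = 1.
Cage c needs product 4, which forces (2,2) = 4.
Column 3 already has 2; hence (2,3) = 1.
Cage f's pair has product 8, leaving (3,2) = 2.
Column 3 already has 2, which forces (3,3) = 4.
Column 2 now contains 4, so (4,2) = 3.
Row 4 now contains 3, so (4,4) = 1.
Column 3 already has 4, which forces (1,3) = 3.
Cage e needs two cells with product 12, leaving (1,4) = 4.
Cage b has product 6; hence (2,4) = 2.
The 3 cells of cage a must have product 6, leaving (3,1) = 1.
1 is placed in column 4, so (3,4) = 3.
Row 4 now contains 3; hence (4,1) = 4.
Row 1 already has 3, leaving (1,1) = 2.
Row 2 already has 2, so (2,1) = 3.
Completed grid: 2 1 3 4 / 3 4 1 2 / 1 2 4 3 / 4 3 2 1.

4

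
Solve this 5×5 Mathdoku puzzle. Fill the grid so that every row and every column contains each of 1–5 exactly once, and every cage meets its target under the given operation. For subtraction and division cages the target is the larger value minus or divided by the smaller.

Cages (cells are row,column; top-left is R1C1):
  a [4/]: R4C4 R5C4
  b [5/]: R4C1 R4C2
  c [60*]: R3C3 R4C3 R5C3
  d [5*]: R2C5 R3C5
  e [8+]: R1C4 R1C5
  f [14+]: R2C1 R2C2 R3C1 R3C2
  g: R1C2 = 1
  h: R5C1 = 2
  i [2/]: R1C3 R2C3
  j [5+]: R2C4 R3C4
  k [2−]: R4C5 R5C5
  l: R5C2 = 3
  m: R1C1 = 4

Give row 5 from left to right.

M is a freebie, leaving R1C1 = 4.
Cage g is given, so R1C2 = 1.
Row 1 now contains 1, leaving R1C3 = 2.
1 is placed in column 2, which forces R4C2 = 5.
Cage h is a single given cell, which forces R5C1 = 2.
L is a freebie, leaving R5C2 = 3.
Row 4 now contains 5, leaving R4C1 = 1.
Row 4 already has 1; hence R4C4 = 4.
Column 4 already has 4, which forces R5C4 = 1.
Row 4 now contains 4, so R4C3 = 3.
Row 4 already has 3; hence R4C5 = 2.
Cage k needs two cells with difference 2; hence R5C5 = 4.
The 3 cells of cage c must have product 60, which forces R3C3 = 4.
Row 5 now contains 4, leaving R5C3 = 5.
Cage f needs sum 14, which forces R2C2 = 4.
Column 3 now contains 4; hence R2C3 = 1.
Row 2 already has 1, which forces R2C5 = 5.
Row 3 already has 4, leaving R3C2 = 2.
Row 3 already has 2, leaving R3C4 = 3.
5 is placed in column 5, so R3C5 = 1.
Column 4 already has 3, so R1C4 = 5.
5 is placed in column 5, leaving R1C5 = 3.
Row 2 already has 5, leaving R2C1 = 3.
Column 4 already has 3; hence R2C4 = 2.
3 is placed in row 3; hence R3C1 = 5.
The full grid is 4 1 2 5 3 / 3 4 1 2 5 / 5 2 4 3 1 / 1 5 3 4 2 / 2 3 5 1 4.

2 3 5 1 4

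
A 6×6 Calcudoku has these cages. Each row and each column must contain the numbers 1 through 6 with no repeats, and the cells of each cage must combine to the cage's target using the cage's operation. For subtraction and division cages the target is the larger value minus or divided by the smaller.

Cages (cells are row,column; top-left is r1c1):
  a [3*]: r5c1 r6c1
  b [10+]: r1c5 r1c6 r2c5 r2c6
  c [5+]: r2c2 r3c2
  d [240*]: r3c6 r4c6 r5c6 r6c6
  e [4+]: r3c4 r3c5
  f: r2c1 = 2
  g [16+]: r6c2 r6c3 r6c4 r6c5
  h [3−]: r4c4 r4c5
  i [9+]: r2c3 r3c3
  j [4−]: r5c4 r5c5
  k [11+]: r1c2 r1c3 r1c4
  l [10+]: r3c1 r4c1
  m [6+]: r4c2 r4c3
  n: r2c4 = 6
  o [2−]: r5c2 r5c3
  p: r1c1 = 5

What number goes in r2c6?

Cage p is a single given cell, leaving r1c1 = 5.
F is a freebie, so r2c1 = 2.
Cage n is given; hence r2c4 = 6.
In row 4, 3 can only go at r4c4, so r4c4 = 3.
Column 4 already has 3, so r3c4 = 1.
Cage e's pair has sum 4, leaving r3c5 = 3.
The two cells of cage h must have difference 3; hence r4c5 = 6.
Cage l needs two cells with sum 10, which forces r3c1 = 6.
Row 4 already has 6; hence r4c1 = 4.
The two cells of cage j must have difference 4, which forces r5c4 = 5.
Cage j's pair has difference 4, so r5c5 = 1.
The 4 cells of cage b must have sum 10, leaving r1c5 = 2.
Cage b has sum 10, so r2c5 = 4.
Row 5 already has 1; hence r5c1 = 3.
The two cells of cage a must have product 3, which forces r6c1 = 1.
Cage g has sum 16, so r6c5 = 5.
Row 1 already has 2, which forces r1c4 = 4.
4 is placed in row 2; hence r2c3 = 5.
The two cells of cage i must have sum 9, so r3c3 = 4.
5 is placed in column 3, leaving r4c3 = 1.
Cage g has sum 16, so r6c4 = 2.
Cage k has sum 11, leaving r1c2 = 1.
Column 3 already has 1, so r1c3 = 6.
Row 1 now contains 1, which forces r1c6 = 3.
Cage c's pair has sum 5, leaving r2c2 = 3.
Column 6 already has 3, leaving r2c6 = 1.
Row 3 now contains 4, leaving r3c2 = 2.
2 is placed in row 3, leaving r3c6 = 5.
Row 4 already has 1; hence r4c2 = 5.
Column 6 already has 5, so r4c6 = 2.
The two cells of cage o must have difference 2, leaving r5c2 = 4.
6 is placed in column 3, so r5c3 = 2.
4 is placed in row 5; hence r5c6 = 6.
Column 2 already has 3, so r6c2 = 6.
6 is placed in column 3, leaving r6c3 = 3.
Column 6 now contains 6, which forces r6c6 = 4.
Completed grid: 5 1 6 4 2 3 / 2 3 5 6 4 1 / 6 2 4 1 3 5 / 4 5 1 3 6 2 / 3 4 2 5 1 6 / 1 6 3 2 5 4.

1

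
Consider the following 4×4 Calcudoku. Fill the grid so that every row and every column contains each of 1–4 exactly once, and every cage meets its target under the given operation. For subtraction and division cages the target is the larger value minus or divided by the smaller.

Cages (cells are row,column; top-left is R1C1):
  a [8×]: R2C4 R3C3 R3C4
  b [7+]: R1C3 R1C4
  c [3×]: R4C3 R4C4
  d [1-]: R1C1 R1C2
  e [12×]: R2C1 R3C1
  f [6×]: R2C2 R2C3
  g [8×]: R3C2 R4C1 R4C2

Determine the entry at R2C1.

The only place for 1 in row 2 is R2C4.
The two cells of cage c must have product 3, which forces R4C3 = 1.
1 is placed in column 4, so R4C4 = 3.
Cage b needs two cells with sum 7, leaving R1C3 = 3.
Column 4 already has 3; hence R1C4 = 4.
3 is placed in column 3; hence R2C3 = 2.
Cage g needs product 8; hence R3C2 = 1.
Column 3 already has 2, so R3C3 = 4.
Column 4 now contains 4, so R3C4 = 2.
Cage d's pair has difference 1; hence R1C1 = 1.
Column 2 already has 1, leaving R1C2 = 2.
The two cells of cage e must have product 12, which forces R2C1 = 4.
2 is placed in row 2, which forces R2C2 = 3.
4 is placed in row 3, which forces R3C1 = 3.
4 is placed in column 1, which forces R4C1 = 2.
Column 2 already has 2; hence R4C2 = 4.
The full grid is 1 2 3 4 / 4 3 2 1 / 3 1 4 2 / 2 4 1 3.

4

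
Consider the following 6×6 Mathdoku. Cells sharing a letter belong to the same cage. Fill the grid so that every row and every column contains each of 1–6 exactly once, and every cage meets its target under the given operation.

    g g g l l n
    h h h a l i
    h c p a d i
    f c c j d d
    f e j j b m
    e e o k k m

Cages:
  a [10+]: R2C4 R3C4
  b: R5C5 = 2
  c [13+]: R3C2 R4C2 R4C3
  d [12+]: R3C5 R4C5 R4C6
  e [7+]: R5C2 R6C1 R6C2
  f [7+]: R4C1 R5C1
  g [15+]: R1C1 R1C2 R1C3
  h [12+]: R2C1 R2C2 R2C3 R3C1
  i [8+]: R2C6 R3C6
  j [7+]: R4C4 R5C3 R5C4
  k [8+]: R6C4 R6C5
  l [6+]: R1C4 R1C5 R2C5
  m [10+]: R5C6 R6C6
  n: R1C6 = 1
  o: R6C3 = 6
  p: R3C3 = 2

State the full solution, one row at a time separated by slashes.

N is a freebie, so R1C6 = 1.
Cage p is given, leaving R3C3 = 2.
B is a freebie, which forces R5C5 = 2.
O is a freebie; hence R6C3 = 6.
Row 6 already has 6; hence R6C6 = 4.
The 3 cells of cage l must have sum 6; hence R1C4 = 2.
The 3 cells of cage l must have sum 6; hence R1C5 = 3.
Cage l has sum 6; hence R2C5 = 1.
Column 6 already has 4; hence R5C6 = 6.
Column 5 already has 3; hence R6C5 = 5.
Cage d has sum 12, so R4C6 = 2.
5 is placed in row 6; hence R6C4 = 3.
3 is placed in column 4; hence R4C4 = 1.
Cage e has sum 7, leaving R5C2 = 4.
The 3 cells of cage j must have sum 7, so R5C3 = 1.
Cage j needs sum 7, so R5C4 = 5.
Cage f needs two cells with sum 7; hence R4C1 = 4.
Row 4 already has 4; hence R4C3 = 5.
Row 4 already has 4; hence R4C5 = 6.
Row 5 already has 1; hence R5C1 = 3.
Column 3 now contains 5; hence R1C3 = 4.
4 is placed in column 3, which forces R2C3 = 3.
Row 2 already has 3; hence R2C6 = 5.
Column 1 already has 3, leaving R3C1 = 1.
Cage c has sum 13; hence R3C2 = 5.
Column 5 already has 6, leaving R3C5 = 4.
Column 6 now contains 5, leaving R3C6 = 3.
6 is placed in row 4, leaving R4C2 = 3.
Column 1 now contains 1; hence R6C1 = 2.
2 is placed in row 6; hence R6C2 = 1.
Cage g needs sum 15, leaving R1C1 = 5.
Column 2 already has 5, so R1C2 = 6.
Column 1 now contains 2, which forces R2C1 = 6.
Cage h has sum 12, so R2C2 = 2.
Cage a's pair has sum 10, which forces R2C4 = 4.
4 is placed in row 3, which forces R3C4 = 6.

5 6 4 2 3 1 / 6 2 3 4 1 5 / 1 5 2 6 4 3 / 4 3 5 1 6 2 / 3 4 1 5 2 6 / 2 1 6 3 5 4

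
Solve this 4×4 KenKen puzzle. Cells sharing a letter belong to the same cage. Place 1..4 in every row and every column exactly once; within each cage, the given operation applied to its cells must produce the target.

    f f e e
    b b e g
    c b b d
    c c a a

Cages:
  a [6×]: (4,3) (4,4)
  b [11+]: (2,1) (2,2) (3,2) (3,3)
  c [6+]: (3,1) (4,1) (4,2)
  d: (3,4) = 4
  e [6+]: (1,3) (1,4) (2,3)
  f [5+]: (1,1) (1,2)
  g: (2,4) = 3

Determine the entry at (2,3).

1

Cage g is given; hence (2,4) = 3.
D is a freebie, which forces (3,4) = 4.
Column 4 now contains 3; hence (4,4) = 2.
2 is placed in column 4, which forces (1,4) = 1.
Row 4 already has 2, leaving (4,3) = 3.
Column 3 already has 3, which forces (1,3) = 4.
Cage e needs sum 6; hence (2,3) = 1.
Cage c needs sum 6, leaving (3,1) = 1.
Cage b has sum 11, leaving (3,2) = 3.
Column 3 already has 3, which forces (3,3) = 2.
Cage c has sum 6; hence (4,1) = 4.
Row 4 now contains 3, so (4,2) = 1.
Cage f's pair has sum 5, so (1,1) = 3.
3 is placed in column 2, which forces (1,2) = 2.
4 is placed in column 1, so (2,1) = 2.
Cage b has sum 11, so (2,2) = 4.
Completed grid: 3 2 4 1 / 2 4 1 3 / 1 3 2 4 / 4 1 3 2.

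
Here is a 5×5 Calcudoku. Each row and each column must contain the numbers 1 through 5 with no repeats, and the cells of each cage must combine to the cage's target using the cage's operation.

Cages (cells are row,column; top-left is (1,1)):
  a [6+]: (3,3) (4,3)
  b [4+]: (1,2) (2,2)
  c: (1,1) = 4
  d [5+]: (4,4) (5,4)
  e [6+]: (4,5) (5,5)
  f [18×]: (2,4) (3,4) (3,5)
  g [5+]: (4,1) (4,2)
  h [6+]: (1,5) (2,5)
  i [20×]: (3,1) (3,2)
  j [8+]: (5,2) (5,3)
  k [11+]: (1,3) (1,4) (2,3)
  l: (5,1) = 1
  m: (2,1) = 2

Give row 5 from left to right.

1 5 3 4 2

Cage c is a single given cell, which forces (1,1) = 4.
Cage m is given; hence (2,1) = 2.
Cage f needs product 18, leaving (2,4) = 3.
Column 1 already has 4; hence (3,1) = 5.
5 is placed in row 3; hence (3,2) = 4.
Cage f needs product 18, which forces (3,4) = 2.
The 3 cells of cage f must have product 18, so (3,5) = 3.
L is a freebie, which forces (5,1) = 1.
1 is placed in row 5; hence (5,4) = 4.
The two cells of cage b must have sum 4, leaving (1,2) = 3.
2 is placed in column 4, leaving (1,4) = 5.
3 is placed in row 2, which forces (2,2) = 1.
2 is placed in row 3, leaving (3,3) = 1.
1 is placed in column 1, leaving (4,1) = 3.
The two cells of cage g must have sum 5, which forces (4,2) = 2.
Cage a needs two cells with sum 6, leaving (4,3) = 5.
Column 4 already has 4, leaving (4,4) = 1.
1 is placed in row 4, so (4,5) = 4.
3 is placed in column 2, leaving (5,2) = 5.
Column 3 now contains 5, so (5,3) = 3.
Row 5 already has 5, leaving (5,5) = 2.
Column 3 now contains 1, which forces (1,3) = 2.
Column 5 now contains 2; hence (1,5) = 1.
Column 3 now contains 5; hence (2,3) = 4.
Column 5 already has 4; hence (2,5) = 5.
The full grid is 4 3 2 5 1 / 2 1 4 3 5 / 5 4 1 2 3 / 3 2 5 1 4 / 1 5 3 4 2.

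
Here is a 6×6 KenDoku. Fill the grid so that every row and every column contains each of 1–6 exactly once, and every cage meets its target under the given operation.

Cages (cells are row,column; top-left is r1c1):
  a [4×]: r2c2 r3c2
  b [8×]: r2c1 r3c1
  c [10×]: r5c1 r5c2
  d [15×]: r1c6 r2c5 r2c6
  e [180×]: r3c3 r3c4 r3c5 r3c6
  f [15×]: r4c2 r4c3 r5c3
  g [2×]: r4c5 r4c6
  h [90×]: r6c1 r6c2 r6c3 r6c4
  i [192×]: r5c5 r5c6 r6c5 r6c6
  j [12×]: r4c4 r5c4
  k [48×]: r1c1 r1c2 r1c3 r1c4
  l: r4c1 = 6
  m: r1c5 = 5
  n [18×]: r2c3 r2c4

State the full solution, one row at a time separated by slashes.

1 6 4 2 5 3 / 2 4 3 6 1 5 / 4 1 2 5 3 6 / 6 3 5 4 2 1 / 5 2 1 3 6 4 / 3 5 6 1 4 2

M is a freebie, which forces r1c5 = 5.
L is a freebie, so r4c1 = 6.
The 3 cells of cage d must have product 15, leaving r2c6 = 5.
In row 1, 3 can only go at r1c6, so r1c6 = 3.
Cage d has product 15, which forces r2c5 = 1.
Column 5 already has 1; hence r4c5 = 2.
Row 4 now contains 2, leaving r4c6 = 1.
1 is placed in row 2; hence r2c2 = 4.
Cage a needs two cells with product 4; hence r3c2 = 1.
The 3 cells of cage f must have product 15, so r5c3 = 1.
Row 2 already has 4, so r2c1 = 2.
The two cells of cage b must have product 8; hence r3c1 = 4.
Column 1 now contains 2, leaving r5c1 = 5.
Row 5 already has 5; hence r5c2 = 2.
Row 5 now contains 2, so r5c6 = 4.
Column 6 now contains 4, leaving r6c6 = 2.
4 is placed in column 1, which forces r1c1 = 1.
Column 2 now contains 2, so r1c2 = 6.
Cage e needs product 180, leaving r3c5 = 3.
Column 6 already has 2, leaving r3c6 = 6.
The two cells of cage j must have product 12, leaving r4c4 = 4.
Row 5 now contains 4, leaving r5c4 = 3.
Row 5 now contains 4, leaving r5c5 = 6.
1 is placed in column 1, so r6c1 = 3.
3 is placed in row 6, so r6c2 = 5.
5 is placed in row 6, leaving r6c3 = 6.
6 is placed in row 6, which forces r6c4 = 1.
The 4 cells of cage i must have product 192, which forces r6c5 = 4.
Cage k needs product 48, so r1c3 = 4.
4 is placed in column 4, leaving r1c4 = 2.
6 is placed in column 3, leaving r2c3 = 3.
Column 4 already has 3, which forces r2c4 = 6.
Column 4 now contains 2, leaving r3c4 = 5.
Column 2 now contains 5, so r4c2 = 3.
Cage f has product 15, which forces r4c3 = 5.
Row 3 now contains 5, so r3c3 = 2.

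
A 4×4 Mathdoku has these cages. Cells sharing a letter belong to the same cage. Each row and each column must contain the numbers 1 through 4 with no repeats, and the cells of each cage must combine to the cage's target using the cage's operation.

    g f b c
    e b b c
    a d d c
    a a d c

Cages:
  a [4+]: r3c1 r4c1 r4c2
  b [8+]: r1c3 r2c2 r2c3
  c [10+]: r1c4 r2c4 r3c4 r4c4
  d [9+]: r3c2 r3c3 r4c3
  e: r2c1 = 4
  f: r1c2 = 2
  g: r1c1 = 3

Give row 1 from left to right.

Cage g is a single given cell, leaving r1c1 = 3.
Cage f is a single given cell, which forces r1c2 = 2.
Cage e is given; hence r2c1 = 4.
Cage a has sum 4, so r3c1 = 1.
Cage a has sum 4, which forces r4c1 = 2.
Cage a has sum 4, leaving r4c2 = 1.
Cage b has sum 8, leaving r1c3 = 4.
4 is placed in row 1; hence r1c4 = 1.
Column 2 now contains 1, which forces r2c2 = 3.
Cage b needs sum 8, so r2c3 = 1.
3 is placed in row 2; hence r2c4 = 2.
Column 2 now contains 3, leaving r3c2 = 4.
Cage d needs sum 9, which forces r3c3 = 2.
Row 3 now contains 4, so r3c4 = 3.
4 is placed in column 3, so r4c3 = 3.
3 is placed in column 4; hence r4c4 = 4.
Completed grid: 3 2 4 1 / 4 3 1 2 / 1 4 2 3 / 2 1 3 4.

3 2 4 1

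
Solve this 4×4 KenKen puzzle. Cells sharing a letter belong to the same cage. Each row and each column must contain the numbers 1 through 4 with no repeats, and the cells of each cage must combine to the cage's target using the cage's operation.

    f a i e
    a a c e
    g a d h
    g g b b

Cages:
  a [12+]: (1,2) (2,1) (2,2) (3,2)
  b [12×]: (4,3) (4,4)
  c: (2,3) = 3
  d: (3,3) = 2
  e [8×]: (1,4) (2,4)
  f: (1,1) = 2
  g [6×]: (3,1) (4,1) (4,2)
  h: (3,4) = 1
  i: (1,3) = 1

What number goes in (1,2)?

Cage f is given, which forces (1,1) = 2.
Cage i is given, leaving (1,3) = 1.
Row 1 already has 2, which forces (1,4) = 4.
Cage c is a single given cell, so (2,3) = 3.
Column 4 already has 4, which forces (2,4) = 2.
Cage d is given, which forces (3,3) = 2.
Cage h is a single given cell; hence (3,4) = 1.
Column 3 already has 3, so (4,3) = 4.
Column 4 already has 4, which forces (4,4) = 3.
4 is placed in row 1, leaving (1,2) = 3.
3 is placed in row 2, which forces (2,1) = 4.
The 4 cells of cage a must have sum 12, so (2,2) = 1.
1 is placed in row 3; hence (3,1) = 3.
Cage a has sum 12, so (3,2) = 4.
3 is placed in row 4, leaving (4,1) = 1.
Cage g needs product 6, so (4,2) = 2.
The full grid is 2 3 1 4 / 4 1 3 2 / 3 4 2 1 / 1 2 4 3.

3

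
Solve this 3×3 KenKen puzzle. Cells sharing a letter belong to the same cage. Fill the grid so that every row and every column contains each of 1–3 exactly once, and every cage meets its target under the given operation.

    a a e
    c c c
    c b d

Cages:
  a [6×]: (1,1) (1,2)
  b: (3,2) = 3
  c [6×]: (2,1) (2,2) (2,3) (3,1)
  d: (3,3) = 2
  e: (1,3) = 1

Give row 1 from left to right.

3 2 1

Cage e is given, which forces (1,3) = 1.
The 4 cells of cage c must have product 6; hence (3,1) = 1.
Cage b is a single given cell, so (3,2) = 3.
Cage d is given, leaving (3,3) = 2.
Cage a's pair has product 6; hence (1,1) = 3.
Column 2 now contains 3, leaving (1,2) = 2.
Cage c has product 6, so (2,1) = 2.
The 4 cells of cage c must have product 6; hence (2,2) = 1.
Column 3 already has 2, which forces (2,3) = 3.
Filled in: 3 2 1 / 2 1 3 / 1 3 2.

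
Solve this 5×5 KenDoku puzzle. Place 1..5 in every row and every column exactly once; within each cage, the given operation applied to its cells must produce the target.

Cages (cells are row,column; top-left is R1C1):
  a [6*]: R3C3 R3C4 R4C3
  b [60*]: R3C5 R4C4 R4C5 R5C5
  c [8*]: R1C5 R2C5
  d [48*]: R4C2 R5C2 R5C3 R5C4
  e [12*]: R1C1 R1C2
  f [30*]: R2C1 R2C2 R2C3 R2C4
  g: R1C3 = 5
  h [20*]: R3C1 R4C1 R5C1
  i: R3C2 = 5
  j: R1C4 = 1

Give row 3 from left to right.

4 5 2 3 1

G is a freebie, so R1C3 = 5.
Cage j is a single given cell, so R1C4 = 1.
I is a freebie, so R3C2 = 5.
The only place for 2 in row 1 is R1C5.
Column 5 now contains 2; hence R2C5 = 4.
The 4 cells of cage b must have product 60, leaving R4C4 = 4.
Row 4 now contains 4, leaving R4C2 = 2.
Row 3 needs a 4, and only R3C1 is open for it.
Column 1 now contains 4, which forces R1C1 = 3.
The two cells of cage e must have product 12, leaving R1C2 = 4.
Column 2 now contains 4, which forces R5C2 = 3.
3 is placed in row 5, which forces R5C4 = 2.
Column 2 now contains 3, so R2C2 = 1.
The 3 cells of cage a must have product 6, which forces R3C3 = 2.
Column 4 already has 2; hence R3C4 = 3.
Row 3 already has 3, which forces R3C5 = 1.
The 3 cells of cage a must have product 6; hence R4C3 = 1.
Row 5 now contains 2; hence R5C3 = 4.
Column 5 already has 1, leaving R5C5 = 5.
Cage f has product 30, so R2C1 = 2.
2 is placed in column 3, which forces R2C3 = 3.
Column 4 already has 3, which forces R2C4 = 5.
1 is placed in row 4; hence R4C1 = 5.
Column 5 now contains 5; hence R4C5 = 3.
Row 5 already has 5, leaving R5C1 = 1.
Completed grid: 3 4 5 1 2 / 2 1 3 5 4 / 4 5 2 3 1 / 5 2 1 4 3 / 1 3 4 2 5.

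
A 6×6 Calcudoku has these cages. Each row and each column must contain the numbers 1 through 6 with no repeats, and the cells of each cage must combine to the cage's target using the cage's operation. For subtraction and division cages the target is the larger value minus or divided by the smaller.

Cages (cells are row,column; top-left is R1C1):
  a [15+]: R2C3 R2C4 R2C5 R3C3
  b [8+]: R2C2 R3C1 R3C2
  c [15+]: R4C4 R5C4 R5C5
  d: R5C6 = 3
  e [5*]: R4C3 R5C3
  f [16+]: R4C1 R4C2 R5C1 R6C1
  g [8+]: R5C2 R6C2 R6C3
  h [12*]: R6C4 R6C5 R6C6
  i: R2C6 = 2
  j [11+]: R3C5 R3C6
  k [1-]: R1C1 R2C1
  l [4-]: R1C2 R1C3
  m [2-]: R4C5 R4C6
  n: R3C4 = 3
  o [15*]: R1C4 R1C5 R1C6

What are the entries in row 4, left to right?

Cage i is a single given cell; hence R2C6 = 2.
Cage n is a single given cell, so R3C4 = 3.
D is a freebie; hence R5C6 = 3.
Cage o has product 15, so R1C5 = 3.
Row 1 needs a 4, and only R1C1 is open for it.
The only place for 2 in column 4 is R6C4.
Column 5 needs a 2, and only R4C5 is open for it.
Cage m's pair has difference 2, which forces R4C6 = 4.
Cage g has sum 8; hence R5C2 = 1.
1 is placed in row 5, leaving R5C3 = 5.
Cage b has sum 8, which forces R3C1 = 1.
Column 3 already has 5, which forces R4C3 = 1.
Cage c needs sum 15; hence R4C4 = 5.
Column 4 already has 5, so R1C4 = 1.
Cage o needs product 15, leaving R1C6 = 5.
5 is placed in column 6, leaving R3C6 = 6.
The 4 cells of cage f must have sum 16, leaving R5C1 = 2.
Cage f needs sum 16, so R6C1 = 5.
6 is placed in column 6, so R6C6 = 1.
Column 1 already has 5, so R2C1 = 3.
Row 2 now contains 3, so R2C2 = 5.
Row 2 now contains 3, so R2C3 = 6.
Row 2 now contains 6; hence R2C4 = 4.
Row 2 already has 4, so R2C5 = 1.
6 is placed in row 3, so R3C5 = 5.
Column 1 already has 3; hence R4C1 = 6.
Row 4 already has 6, which forces R4C2 = 3.
Column 4 now contains 4, which forces R5C4 = 6.
6 is placed in row 5, leaving R5C5 = 4.
Column 2 now contains 3, which forces R6C2 = 4.
4 is placed in row 6; hence R6C3 = 3.
Row 6 now contains 1; hence R6C5 = 6.
The two cells of cage l must have difference 4; hence R1C2 = 6.
Column 3 already has 6, which forces R1C3 = 2.
Column 2 already has 4; hence R3C2 = 2.
Cage a needs sum 15, which forces R3C3 = 4.
The full grid is 4 6 2 1 3 5 / 3 5 6 4 1 2 / 1 2 4 3 5 6 / 6 3 1 5 2 4 / 2 1 5 6 4 3 / 5 4 3 2 6 1.

6 3 1 5 2 4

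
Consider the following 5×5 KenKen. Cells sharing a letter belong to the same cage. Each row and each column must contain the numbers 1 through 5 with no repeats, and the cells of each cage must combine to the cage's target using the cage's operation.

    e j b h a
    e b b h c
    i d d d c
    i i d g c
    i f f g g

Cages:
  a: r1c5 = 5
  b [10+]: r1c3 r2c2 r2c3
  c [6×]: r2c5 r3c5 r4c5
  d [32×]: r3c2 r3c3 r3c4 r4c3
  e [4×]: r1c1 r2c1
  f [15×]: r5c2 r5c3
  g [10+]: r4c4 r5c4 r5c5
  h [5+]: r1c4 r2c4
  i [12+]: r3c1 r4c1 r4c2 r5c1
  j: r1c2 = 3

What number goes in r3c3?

2

Cage j is a single given cell, so r1c2 = 3.
Cage a is given, leaving r1c5 = 5.
The 4 cells of cage d must have product 32, so r4c3 = 4.
Column 2 already has 3, so r5c2 = 5.
Row 5 now contains 5, so r5c3 = 3.
The 3 cells of cage b must have sum 10, leaving r1c3 = 1.
Cage b needs sum 10, leaving r2c2 = 4.
Cage b has sum 10, leaving r2c3 = 5.
1 is placed in column 3, leaving r3c3 = 2.
Cage g has sum 10, leaving r4c4 = 5.
1 is placed in row 1, so r1c1 = 4.
Row 1 now contains 4, leaving r1c4 = 2.
4 is placed in row 2, which forces r2c1 = 1.
Row 2 now contains 1, leaving r2c4 = 3.
3 is placed in row 2, which forces r2c5 = 2.
Cage i needs sum 12, so r3c1 = 5.
2 is placed in row 3; hence r3c2 = 1.
Cage d has product 32; hence r3c4 = 4.
Row 3 already has 1, leaving r3c5 = 3.
Column 2 now contains 1, leaving r4c2 = 2.
Column 5 already has 3, leaving r4c5 = 1.
Column 1 now contains 4, so r5c1 = 2.
4 is placed in column 4; hence r5c4 = 1.
1 is placed in column 5, so r5c5 = 4.
Row 4 now contains 2; hence r4c1 = 3.
Filled in: 4 3 1 2 5 / 1 4 5 3 2 / 5 1 2 4 3 / 3 2 4 5 1 / 2 5 3 1 4.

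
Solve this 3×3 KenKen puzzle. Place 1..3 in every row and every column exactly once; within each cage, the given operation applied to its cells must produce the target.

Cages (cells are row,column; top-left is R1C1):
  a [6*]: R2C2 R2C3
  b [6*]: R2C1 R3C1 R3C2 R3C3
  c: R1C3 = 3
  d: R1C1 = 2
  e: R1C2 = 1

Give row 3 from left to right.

3 2 1

D is a freebie; hence R1C1 = 2.
E is a freebie, so R1C2 = 1.
Cage c is given, which forces R1C3 = 3.
Cage b has product 6, which forces R2C1 = 1.
3 is placed in column 3, so R2C3 = 2.
Column 1 now contains 2, which forces R3C1 = 3.
3 is placed in row 3; hence R3C2 = 2.
2 is placed in column 3, leaving R3C3 = 1.
Row 2 already has 2, which forces R2C2 = 3.
The full grid is 2 1 3 / 1 3 2 / 3 2 1.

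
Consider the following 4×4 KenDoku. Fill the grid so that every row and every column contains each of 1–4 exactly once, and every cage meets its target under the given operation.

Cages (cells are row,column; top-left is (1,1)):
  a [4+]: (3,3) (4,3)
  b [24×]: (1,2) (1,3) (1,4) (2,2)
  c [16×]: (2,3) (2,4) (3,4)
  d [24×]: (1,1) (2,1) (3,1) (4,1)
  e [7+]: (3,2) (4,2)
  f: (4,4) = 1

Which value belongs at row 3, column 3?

1

Cage f is a single given cell, leaving (4,4) = 1.
The 3 cells of cage c must have product 16; hence (2,3) = 2.
Column 4 now contains 1, so (2,4) = 4.
The two cells of cage a must have sum 4, which forces (3,3) = 1.
The 3 cells of cage c must have product 16, leaving (3,4) = 2.
1 is placed in row 4, so (4,3) = 3.
The 4 cells of cage b must have product 24; hence (1,2) = 2.
3 is placed in column 3, which forces (1,3) = 4.
2 is placed in column 4, leaving (1,4) = 3.
The 4 cells of cage b must have product 24, so (2,2) = 1.
Cage e's pair has sum 7, leaving (3,2) = 3.
3 is placed in row 4, leaving (4,2) = 4.
3 is placed in row 1, so (1,1) = 1.
Row 2 already has 1, so (2,1) = 3.
3 is placed in row 3, so (3,1) = 4.
4 is placed in row 4; hence (4,1) = 2.
Filled in: 1 2 4 3 / 3 1 2 4 / 4 3 1 2 / 2 4 3 1.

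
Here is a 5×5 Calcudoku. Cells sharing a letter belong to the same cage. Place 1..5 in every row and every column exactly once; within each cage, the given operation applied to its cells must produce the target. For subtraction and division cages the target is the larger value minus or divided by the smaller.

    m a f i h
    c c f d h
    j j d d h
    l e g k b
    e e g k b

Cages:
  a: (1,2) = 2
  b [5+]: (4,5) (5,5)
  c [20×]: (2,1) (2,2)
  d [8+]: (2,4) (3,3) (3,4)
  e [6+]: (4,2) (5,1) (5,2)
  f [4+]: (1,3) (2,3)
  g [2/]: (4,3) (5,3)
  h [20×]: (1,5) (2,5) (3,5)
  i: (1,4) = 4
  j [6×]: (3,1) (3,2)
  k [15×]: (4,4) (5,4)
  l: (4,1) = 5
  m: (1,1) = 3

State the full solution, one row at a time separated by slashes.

Cage m is a single given cell, leaving (1,1) = 3.
Cage a is given, so (1,2) = 2.
Row 1 now contains 3, which forces (1,3) = 1.
Cage i is a single given cell; hence (1,4) = 4.
4 is placed in row 1, so (1,5) = 5.
1 is placed in column 3, which forces (2,3) = 3.
Column 1 already has 3, so (3,1) = 2.
2 is placed in column 2; hence (3,2) = 3.
Cage l is given, so (4,1) = 5.
3 is placed in column 2, leaving (4,2) = 1.
Row 4 already has 5, which forces (4,4) = 3.
2 is placed in column 1, which forces (5,1) = 1.
Column 2 now contains 1, leaving (5,2) = 4.
Row 5 already has 4; hence (5,3) = 2.
Column 4 already has 3; hence (5,4) = 5.
2 is placed in row 5, so (5,5) = 3.
Column 1 already has 5, leaving (2,1) = 4.
Column 2 now contains 4, so (2,2) = 5.
Cage d needs sum 8, leaving (2,4) = 2.
Row 2 now contains 4, so (2,5) = 1.
Cage d needs sum 8, so (3,3) = 5.
5 is placed in column 4; hence (3,4) = 1.
Column 5 already has 1, which forces (3,5) = 4.
Column 3 now contains 2, which forces (4,3) = 4.
Cage b's pair has sum 5, so (4,5) = 2.

3 2 1 4 5 / 4 5 3 2 1 / 2 3 5 1 4 / 5 1 4 3 2 / 1 4 2 5 3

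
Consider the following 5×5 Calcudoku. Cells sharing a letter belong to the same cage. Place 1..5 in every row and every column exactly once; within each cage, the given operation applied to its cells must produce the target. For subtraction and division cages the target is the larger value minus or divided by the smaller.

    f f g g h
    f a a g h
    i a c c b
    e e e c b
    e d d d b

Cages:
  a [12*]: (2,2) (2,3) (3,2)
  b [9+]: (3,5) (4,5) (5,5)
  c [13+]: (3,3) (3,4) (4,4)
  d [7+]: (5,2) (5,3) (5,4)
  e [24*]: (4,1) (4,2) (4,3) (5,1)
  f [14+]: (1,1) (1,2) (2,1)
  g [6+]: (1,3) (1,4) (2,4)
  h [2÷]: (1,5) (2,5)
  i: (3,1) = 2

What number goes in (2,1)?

5

Cage f has sum 14, leaving (1,1) = 4.
Cage f needs sum 14, which forces (1,2) = 5.
Cage f needs sum 14; hence (2,1) = 5.
Cage i is a single given cell, leaving (3,1) = 2.
In row 5, 5 can only go at (5,5), so (5,5) = 5.
Row 4 needs a 5, and only (4,4) is open for it.
The 3 cells of cage c must have sum 13, so (3,3) = 5.
Column 4 now contains 5; hence (3,4) = 3.
3 is placed in row 3, so (3,5) = 1.
Column 5 already has 1, which forces (4,5) = 3.
Cage g needs sum 6, leaving (1,3) = 3.
Column 5 already has 1, leaving (1,5) = 2.
Column 3 already has 3, which forces (2,3) = 1.
Row 2 now contains 1, which forces (2,4) = 2.
Cage h needs two cells with quotient 2, leaving (2,5) = 4.
Row 3 already has 1, so (3,2) = 4.
Row 4 already has 3, which forces (4,1) = 1.
4 is placed in column 2, so (4,2) = 2.
2 is placed in row 4, so (4,3) = 4.
The 4 cells of cage e must have product 24, so (5,1) = 3.
Column 2 already has 2, which forces (5,2) = 1.
Column 3 already has 4; hence (5,3) = 2.
1 is placed in row 5, so (5,4) = 4.
Row 1 now contains 2, leaving (1,4) = 1.
Row 2 now contains 1, which forces (2,2) = 3.
The full grid is 4 5 3 1 2 / 5 3 1 2 4 / 2 4 5 3 1 / 1 2 4 5 3 / 3 1 2 4 5.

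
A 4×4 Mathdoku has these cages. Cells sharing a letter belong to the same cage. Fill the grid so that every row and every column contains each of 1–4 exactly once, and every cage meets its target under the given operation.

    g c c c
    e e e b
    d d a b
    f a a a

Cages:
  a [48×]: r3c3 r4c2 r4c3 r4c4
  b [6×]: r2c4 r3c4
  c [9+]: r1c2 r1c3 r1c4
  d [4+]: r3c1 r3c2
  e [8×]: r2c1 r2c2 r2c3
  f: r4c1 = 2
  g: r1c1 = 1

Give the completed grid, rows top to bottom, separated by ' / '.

1 3 2 4 / 4 2 1 3 / 3 1 4 2 / 2 4 3 1

G is a freebie; hence r1c1 = 1.
1 is placed in column 1, which forces r3c1 = 3.
Row 3 now contains 3; hence r3c2 = 1.
Row 3 now contains 3; hence r3c4 = 2.
F is a freebie, leaving r4c1 = 2.
Column 1 already has 2, which forces r2c1 = 4.
Cage e needs product 8, so r2c2 = 2.
Cage e has product 8, so r2c3 = 1.
Column 4 already has 2, which forces r2c4 = 3.
Row 3 now contains 2, so r3c3 = 4.
Column 3 already has 1, leaving r4c3 = 3.
Cage c needs sum 9; hence r1c2 = 3.
3 is placed in column 3, which forces r1c3 = 2.
Column 4 already has 3, leaving r1c4 = 4.
3 is placed in row 4, which forces r4c2 = 4.
Cage a needs product 48, so r4c4 = 1.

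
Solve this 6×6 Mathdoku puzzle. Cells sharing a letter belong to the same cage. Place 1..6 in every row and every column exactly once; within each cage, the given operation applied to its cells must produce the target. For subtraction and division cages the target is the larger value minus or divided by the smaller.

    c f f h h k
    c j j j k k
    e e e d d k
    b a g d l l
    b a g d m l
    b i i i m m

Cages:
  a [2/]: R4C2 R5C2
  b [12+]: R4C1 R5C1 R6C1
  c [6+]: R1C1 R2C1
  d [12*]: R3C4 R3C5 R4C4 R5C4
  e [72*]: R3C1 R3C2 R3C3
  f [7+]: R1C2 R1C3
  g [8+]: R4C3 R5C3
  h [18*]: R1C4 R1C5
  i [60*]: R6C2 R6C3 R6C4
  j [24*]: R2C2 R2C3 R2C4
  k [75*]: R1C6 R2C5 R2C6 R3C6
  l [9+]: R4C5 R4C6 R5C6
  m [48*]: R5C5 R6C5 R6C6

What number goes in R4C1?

6

The 4 cells of cage k must have product 75, so R2C5 = 5.
In row 3, 5 can only go at R3C6, so R3C6 = 5.
In row 6, 1 can only go at R6C1, so R6C1 = 1.
In column 1, 3 can only go at R3C1, so R3C1 = 3.
In column 4, 5 can only go at R6C4, so R6C4 = 5.
Column 2 needs a 5, and only R1C2 is open for it.
The two cells of cage f must have sum 7, so R1C3 = 2.
Row 1 already has 2; hence R1C1 = 4.
Cage c's pair has sum 6, which forces R2C1 = 2.
Row 1 needs a 1, and only R1C6 is open for it.
1 is placed in column 6, leaving R2C6 = 3.
Column 3 needs a 1, and only R2C3 is open for it.
In column 4, 4 can only go at R2C4, so R2C4 = 4.
Row 2 now contains 4, which forces R2C2 = 6.
Column 2 now contains 6, leaving R3C2 = 4.
4 is placed in row 3, so R3C3 = 6.
Cage i has product 60, leaving R6C2 = 3.
The 3 cells of cage i must have product 60, leaving R6C3 = 4.
Cage m needs product 48, which forces R5C5 = 4.
The only place for 4 in row 4 is R4C6.
Cage l has sum 9; hence R4C5 = 3.
Cage l needs sum 9, leaving R5C6 = 2.
2 is placed in column 6, leaving R6C6 = 6.
Cage h needs two cells with product 18, so R1C4 = 3.
Column 5 already has 3, so R1C5 = 6.
Cage a's pair has quotient 2, leaving R4C2 = 2.
3 is placed in row 4, leaving R4C3 = 5.
Row 5 already has 2, so R5C2 = 1.
Cage g needs two cells with sum 8, which forces R5C3 = 3.
1 is placed in row 5, leaving R5C4 = 6.
6 is placed in row 6, leaving R6C5 = 2.
Cage d has product 12; hence R3C4 = 2.
Column 5 already has 2; hence R3C5 = 1.
5 is placed in row 4, leaving R4C1 = 6.
Column 4 already has 6, so R4C4 = 1.
Row 5 already has 6, leaving R5C1 = 5.
The full grid is 4 5 2 3 6 1 / 2 6 1 4 5 3 / 3 4 6 2 1 5 / 6 2 5 1 3 4 / 5 1 3 6 4 2 / 1 3 4 5 2 6.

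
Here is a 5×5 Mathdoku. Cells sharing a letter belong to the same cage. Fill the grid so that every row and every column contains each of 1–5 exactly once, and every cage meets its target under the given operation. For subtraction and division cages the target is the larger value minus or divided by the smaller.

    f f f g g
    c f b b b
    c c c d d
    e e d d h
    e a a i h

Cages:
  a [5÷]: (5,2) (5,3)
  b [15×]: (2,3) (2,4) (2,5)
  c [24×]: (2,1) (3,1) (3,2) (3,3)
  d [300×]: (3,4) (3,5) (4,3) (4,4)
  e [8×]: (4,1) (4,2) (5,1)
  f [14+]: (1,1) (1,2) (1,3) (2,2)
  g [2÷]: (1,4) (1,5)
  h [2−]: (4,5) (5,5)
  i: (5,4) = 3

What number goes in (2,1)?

4

Cage i is given; hence (5,4) = 3.
The only place for 5 in column 1 is (1,1).
The only place for 2 in column 4 is (1,4).
Column 3 needs a 2, and only (3,3) is open for it.
Row 2 needs a 2, and only (2,2) is open for it.
The only place for 1 in row 1 is (1,5).
In row 2, 4 can only go at (2,1), so (2,1) = 4.
Cage e has product 8; hence (4,2) = 4.
Row 4 already has 4, which forces (4,4) = 5.
Column 2 already has 4; hence (1,2) = 3.
The 4 cells of cage f must have sum 14, leaving (1,3) = 4.
5 is placed in column 4, which forces (2,4) = 1.
3 is placed in column 2, so (3,2) = 1.
5 is placed in column 4, which forces (3,4) = 4.
Cage d has product 300; hence (3,5) = 5.
Row 4 now contains 5; hence (4,3) = 3.
Row 4 already has 3; hence (4,5) = 2.
1 is placed in column 2, which forces (5,2) = 5.
Row 5 already has 5, which forces (5,3) = 1.
Column 5 now contains 5, so (5,5) = 4.
3 is placed in column 3, so (2,3) = 5.
Column 5 now contains 5, so (2,5) = 3.
1 is placed in row 3, which forces (3,1) = 3.
Row 4 already has 2; hence (4,1) = 1.
Row 5 now contains 1, which forces (5,1) = 2.
The full grid is 5 3 4 2 1 / 4 2 5 1 3 / 3 1 2 4 5 / 1 4 3 5 2 / 2 5 1 3 4.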